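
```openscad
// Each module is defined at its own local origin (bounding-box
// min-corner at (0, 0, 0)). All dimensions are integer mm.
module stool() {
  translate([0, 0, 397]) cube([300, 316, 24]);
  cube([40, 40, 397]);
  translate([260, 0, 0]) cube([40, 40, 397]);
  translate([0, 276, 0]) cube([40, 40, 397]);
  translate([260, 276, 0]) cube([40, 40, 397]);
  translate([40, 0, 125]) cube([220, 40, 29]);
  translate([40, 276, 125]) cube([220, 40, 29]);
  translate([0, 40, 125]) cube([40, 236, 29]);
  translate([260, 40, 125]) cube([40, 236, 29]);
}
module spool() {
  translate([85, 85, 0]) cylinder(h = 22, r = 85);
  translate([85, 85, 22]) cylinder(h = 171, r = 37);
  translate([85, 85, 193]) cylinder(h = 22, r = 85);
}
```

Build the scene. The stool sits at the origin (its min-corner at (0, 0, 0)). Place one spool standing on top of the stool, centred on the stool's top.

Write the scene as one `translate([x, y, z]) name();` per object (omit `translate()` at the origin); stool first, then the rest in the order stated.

stool();
translate([65, 73, 421]) spool();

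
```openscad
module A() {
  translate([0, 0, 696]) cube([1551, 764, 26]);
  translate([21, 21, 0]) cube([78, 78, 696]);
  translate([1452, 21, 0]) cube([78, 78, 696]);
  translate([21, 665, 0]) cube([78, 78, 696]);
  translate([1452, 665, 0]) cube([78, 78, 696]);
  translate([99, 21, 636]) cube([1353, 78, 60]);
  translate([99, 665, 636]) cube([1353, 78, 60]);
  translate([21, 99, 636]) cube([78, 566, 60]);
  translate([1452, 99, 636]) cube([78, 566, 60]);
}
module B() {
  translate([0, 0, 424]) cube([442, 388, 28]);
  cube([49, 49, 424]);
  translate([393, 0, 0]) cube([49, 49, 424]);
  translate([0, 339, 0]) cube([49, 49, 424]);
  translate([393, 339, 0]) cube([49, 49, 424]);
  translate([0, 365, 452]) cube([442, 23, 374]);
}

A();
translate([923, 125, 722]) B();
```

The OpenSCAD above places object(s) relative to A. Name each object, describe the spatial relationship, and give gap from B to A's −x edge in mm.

A is a table. B is a chair. The chair is on top of the table. The gap from the chair to the table's −x edge is 923 mm.

The chair's min-x is at 923; the table's min-x is 0; gap = 923 mm.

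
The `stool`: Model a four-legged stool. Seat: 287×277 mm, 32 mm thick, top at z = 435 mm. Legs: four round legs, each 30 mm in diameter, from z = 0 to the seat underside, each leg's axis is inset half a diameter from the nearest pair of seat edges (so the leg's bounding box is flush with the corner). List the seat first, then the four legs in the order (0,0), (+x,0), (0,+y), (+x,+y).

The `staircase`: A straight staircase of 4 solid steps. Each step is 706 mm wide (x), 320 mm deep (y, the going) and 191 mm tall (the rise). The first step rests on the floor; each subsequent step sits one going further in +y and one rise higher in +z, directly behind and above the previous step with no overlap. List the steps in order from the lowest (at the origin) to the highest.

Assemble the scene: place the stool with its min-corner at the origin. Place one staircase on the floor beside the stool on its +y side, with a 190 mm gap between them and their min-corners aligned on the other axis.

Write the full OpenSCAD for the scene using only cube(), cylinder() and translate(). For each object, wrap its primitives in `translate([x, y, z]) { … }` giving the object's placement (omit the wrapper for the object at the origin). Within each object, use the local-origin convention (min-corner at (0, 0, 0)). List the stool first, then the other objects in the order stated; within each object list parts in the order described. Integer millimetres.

translate([0, 0, 403]) cube([287, 277, 32]);
translate([15, 15, 0]) cylinder(h = 403, r = 15);
translate([272, 15, 0]) cylinder(h = 403, r = 15);
translate([15, 262, 0]) cylinder(h = 403, r = 15);
translate([272, 262, 0]) cylinder(h = 403, r = 15);
translate([0, 467, 0]) {
  cube([706, 320, 191]);
  translate([0, 320, 191]) cube([706, 320, 191]);
  translate([0, 640, 382]) cube([706, 320, 191]);
  translate([0, 960, 573]) cube([706, 320, 191]);
}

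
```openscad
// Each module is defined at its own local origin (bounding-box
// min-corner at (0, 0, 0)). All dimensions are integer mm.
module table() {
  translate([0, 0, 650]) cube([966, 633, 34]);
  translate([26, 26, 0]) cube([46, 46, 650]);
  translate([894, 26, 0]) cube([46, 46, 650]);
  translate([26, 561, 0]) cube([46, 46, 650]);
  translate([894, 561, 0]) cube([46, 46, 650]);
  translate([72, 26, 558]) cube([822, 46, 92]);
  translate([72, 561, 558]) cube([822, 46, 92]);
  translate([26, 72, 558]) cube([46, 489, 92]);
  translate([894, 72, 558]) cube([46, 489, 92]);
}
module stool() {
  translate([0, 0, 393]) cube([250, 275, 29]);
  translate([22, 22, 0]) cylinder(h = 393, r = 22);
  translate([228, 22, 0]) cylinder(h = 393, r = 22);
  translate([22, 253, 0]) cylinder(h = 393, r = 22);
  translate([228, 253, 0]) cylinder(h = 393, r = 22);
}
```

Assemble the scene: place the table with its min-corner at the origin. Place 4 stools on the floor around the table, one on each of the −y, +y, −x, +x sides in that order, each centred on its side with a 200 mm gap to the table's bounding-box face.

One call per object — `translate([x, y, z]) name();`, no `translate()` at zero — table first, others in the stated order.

table();
translate([358, -475, 0]) stool();
translate([358, 833, 0]) stool();
translate([-450, 179, 0]) stool();
translate([1166, 179, 0]) stool();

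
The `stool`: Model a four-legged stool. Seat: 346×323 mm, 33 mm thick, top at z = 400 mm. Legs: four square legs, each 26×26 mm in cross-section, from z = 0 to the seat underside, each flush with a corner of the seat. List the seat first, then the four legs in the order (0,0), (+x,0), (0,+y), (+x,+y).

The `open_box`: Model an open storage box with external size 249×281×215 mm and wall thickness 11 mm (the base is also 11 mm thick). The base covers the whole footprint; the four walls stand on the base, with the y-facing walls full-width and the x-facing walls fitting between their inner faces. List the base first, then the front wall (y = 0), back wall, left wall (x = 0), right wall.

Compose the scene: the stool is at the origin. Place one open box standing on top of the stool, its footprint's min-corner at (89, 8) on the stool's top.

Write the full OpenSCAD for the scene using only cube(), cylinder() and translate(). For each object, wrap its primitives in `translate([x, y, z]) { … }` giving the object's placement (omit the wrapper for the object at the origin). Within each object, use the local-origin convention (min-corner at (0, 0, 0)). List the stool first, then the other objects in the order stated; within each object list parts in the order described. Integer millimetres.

translate([0, 0, 367]) cube([346, 323, 33]);
cube([26, 26, 367]);
translate([320, 0, 0]) cube([26, 26, 367]);
translate([0, 297, 0]) cube([26, 26, 367]);
translate([320, 297, 0]) cube([26, 26, 367]);
translate([89, 8, 400]) {
  cube([249, 281, 11]);
  translate([0, 0, 11]) cube([249, 11, 204]);
  translate([0, 270, 11]) cube([249, 11, 204]);
  translate([0, 11, 11]) cube([11, 259, 204]);
  translate([238, 11, 11]) cube([11, 259, 204]);
}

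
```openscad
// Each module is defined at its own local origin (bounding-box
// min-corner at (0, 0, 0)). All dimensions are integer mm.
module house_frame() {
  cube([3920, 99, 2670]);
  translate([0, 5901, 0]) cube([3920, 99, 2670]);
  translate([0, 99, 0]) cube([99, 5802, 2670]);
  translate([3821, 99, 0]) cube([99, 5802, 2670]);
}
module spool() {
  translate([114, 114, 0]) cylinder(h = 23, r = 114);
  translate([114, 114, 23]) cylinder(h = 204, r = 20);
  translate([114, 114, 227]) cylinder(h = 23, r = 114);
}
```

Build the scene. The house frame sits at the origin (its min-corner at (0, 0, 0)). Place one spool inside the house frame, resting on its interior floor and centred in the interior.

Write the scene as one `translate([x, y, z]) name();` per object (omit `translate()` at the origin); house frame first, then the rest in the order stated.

house_frame();
translate([1846, 2886, 0]) spool();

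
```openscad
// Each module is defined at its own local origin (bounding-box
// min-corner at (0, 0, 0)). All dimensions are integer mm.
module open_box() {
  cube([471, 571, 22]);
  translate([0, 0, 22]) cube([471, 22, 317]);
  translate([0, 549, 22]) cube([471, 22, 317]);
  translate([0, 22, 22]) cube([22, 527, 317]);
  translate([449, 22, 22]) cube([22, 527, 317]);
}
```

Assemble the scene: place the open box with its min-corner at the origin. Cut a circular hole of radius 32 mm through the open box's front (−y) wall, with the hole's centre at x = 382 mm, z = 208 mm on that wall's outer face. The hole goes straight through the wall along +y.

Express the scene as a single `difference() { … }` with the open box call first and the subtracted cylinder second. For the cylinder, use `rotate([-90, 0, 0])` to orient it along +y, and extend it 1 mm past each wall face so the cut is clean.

difference() {
  open_box();
  translate([382, -1, 208]) rotate([-90, 0, 0]) cylinder(h = 24, r = 32);
}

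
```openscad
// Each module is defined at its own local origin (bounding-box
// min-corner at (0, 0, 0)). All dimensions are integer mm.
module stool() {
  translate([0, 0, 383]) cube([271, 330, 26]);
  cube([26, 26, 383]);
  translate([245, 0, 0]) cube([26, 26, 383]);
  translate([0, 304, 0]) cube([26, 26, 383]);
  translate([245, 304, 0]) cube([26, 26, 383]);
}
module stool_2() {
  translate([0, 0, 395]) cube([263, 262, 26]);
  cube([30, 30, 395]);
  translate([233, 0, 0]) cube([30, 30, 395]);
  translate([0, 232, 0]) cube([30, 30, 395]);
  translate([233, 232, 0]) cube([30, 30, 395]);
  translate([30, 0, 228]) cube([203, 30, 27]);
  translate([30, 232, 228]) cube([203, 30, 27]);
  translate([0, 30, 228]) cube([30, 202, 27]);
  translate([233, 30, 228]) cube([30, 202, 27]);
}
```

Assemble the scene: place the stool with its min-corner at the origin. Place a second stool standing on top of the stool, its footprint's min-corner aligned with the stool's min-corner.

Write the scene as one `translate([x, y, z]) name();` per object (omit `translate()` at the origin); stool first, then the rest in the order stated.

stool();
translate([0, 0, 409]) stool_2();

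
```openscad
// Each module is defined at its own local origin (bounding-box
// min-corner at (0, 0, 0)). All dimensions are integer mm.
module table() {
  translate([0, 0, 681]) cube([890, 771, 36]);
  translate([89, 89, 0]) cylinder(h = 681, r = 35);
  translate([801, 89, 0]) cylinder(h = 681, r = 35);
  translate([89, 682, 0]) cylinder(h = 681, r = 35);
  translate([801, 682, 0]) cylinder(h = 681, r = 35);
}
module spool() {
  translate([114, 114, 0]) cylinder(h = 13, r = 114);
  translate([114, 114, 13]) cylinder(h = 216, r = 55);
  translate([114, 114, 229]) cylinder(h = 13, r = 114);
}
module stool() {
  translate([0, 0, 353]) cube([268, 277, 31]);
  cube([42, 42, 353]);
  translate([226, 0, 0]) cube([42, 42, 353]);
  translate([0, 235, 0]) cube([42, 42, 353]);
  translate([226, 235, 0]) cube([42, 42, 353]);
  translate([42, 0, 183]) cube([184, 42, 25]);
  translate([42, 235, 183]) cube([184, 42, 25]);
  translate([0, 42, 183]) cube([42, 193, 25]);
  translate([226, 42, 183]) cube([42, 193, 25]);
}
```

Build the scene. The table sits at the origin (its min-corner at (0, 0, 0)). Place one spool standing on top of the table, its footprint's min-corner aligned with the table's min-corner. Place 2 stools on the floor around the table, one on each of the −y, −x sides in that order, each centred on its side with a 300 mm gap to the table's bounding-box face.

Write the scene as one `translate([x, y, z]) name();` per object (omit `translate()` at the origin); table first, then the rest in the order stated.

table();
translate([0, 0, 717]) spool();
translate([311, -577, 0]) stool();
translate([-568, 247, 0]) stool();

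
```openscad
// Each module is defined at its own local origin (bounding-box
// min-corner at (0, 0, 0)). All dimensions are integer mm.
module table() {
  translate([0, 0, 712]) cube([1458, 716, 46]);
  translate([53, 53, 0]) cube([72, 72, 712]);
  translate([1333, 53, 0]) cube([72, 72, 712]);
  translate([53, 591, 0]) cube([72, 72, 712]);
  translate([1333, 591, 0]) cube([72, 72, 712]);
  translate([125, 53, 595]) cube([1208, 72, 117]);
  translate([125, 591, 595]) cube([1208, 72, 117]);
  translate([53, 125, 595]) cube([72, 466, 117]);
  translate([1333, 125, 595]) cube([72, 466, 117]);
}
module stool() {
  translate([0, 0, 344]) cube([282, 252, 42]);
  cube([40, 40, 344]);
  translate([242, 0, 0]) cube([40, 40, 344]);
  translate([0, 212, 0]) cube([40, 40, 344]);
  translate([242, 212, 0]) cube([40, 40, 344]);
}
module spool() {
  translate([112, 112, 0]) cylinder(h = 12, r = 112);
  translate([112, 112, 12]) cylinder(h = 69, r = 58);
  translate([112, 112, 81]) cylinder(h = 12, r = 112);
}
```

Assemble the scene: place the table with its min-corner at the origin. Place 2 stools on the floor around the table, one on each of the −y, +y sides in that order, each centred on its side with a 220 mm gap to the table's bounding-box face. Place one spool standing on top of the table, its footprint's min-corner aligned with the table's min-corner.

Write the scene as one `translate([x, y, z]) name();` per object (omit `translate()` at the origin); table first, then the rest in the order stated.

table();
translate([588, -472, 0]) stool();
translate([588, 936, 0]) stool();
translate([0, 0, 758]) spool();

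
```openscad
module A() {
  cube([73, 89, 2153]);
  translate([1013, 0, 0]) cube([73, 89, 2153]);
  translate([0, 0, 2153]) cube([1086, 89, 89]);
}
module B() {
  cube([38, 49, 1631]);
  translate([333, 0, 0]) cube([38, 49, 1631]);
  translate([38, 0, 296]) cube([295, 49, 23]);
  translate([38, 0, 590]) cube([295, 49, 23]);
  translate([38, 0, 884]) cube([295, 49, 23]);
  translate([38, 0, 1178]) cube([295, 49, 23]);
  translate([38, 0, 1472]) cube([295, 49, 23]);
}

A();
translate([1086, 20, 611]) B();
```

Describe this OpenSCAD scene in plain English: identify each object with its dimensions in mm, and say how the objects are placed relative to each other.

A is a rectangular door frame: two vertical jambs of 73×89 mm section, 2153 mm tall, with a clear opening 940 mm wide between their inner faces. A header 89 mm tall and 89 mm deep lies on top of the jambs and spans the full outside width.

B is a straight ladder. Two 38×49 mm vertical rails, 1631 mm tall, stand 371 mm apart (outside-to-outside) with their front faces coplanar on the −y side. 5 rungs, each 49 mm deep and 23 mm tall, span between the inner faces of the rails, front faces flush with the rails. The lowest rung's underside is at z = 296 mm and rungs are spaced 294 mm apart (underside to underside).

The ladder is beside the door frame with their tops flush at z = 2242.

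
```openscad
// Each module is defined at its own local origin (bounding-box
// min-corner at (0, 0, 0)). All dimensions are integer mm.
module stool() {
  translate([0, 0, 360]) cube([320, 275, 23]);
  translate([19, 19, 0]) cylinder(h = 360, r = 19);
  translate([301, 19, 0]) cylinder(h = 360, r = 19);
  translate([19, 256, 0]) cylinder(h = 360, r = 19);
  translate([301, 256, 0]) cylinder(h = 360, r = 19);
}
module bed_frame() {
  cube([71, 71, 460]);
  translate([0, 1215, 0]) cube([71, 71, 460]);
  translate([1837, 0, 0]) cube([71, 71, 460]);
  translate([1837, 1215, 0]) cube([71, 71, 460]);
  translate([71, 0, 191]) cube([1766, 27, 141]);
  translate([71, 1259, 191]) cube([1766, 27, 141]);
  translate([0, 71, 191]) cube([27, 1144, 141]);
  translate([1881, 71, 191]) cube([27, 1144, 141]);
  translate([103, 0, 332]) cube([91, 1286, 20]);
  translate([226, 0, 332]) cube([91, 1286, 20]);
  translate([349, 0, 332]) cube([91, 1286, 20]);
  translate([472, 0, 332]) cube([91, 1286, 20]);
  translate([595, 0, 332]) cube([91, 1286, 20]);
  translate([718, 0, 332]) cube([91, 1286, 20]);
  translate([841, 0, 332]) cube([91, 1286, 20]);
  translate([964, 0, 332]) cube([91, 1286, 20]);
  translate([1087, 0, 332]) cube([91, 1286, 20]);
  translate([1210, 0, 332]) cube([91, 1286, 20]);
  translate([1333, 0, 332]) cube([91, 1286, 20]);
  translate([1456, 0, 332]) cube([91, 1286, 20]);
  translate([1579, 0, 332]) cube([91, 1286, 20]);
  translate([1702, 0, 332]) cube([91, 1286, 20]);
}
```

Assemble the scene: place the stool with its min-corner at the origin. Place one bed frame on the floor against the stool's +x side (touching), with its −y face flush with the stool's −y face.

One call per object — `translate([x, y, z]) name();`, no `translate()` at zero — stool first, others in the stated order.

stool();
translate([320, 0, 0]) bed_frame();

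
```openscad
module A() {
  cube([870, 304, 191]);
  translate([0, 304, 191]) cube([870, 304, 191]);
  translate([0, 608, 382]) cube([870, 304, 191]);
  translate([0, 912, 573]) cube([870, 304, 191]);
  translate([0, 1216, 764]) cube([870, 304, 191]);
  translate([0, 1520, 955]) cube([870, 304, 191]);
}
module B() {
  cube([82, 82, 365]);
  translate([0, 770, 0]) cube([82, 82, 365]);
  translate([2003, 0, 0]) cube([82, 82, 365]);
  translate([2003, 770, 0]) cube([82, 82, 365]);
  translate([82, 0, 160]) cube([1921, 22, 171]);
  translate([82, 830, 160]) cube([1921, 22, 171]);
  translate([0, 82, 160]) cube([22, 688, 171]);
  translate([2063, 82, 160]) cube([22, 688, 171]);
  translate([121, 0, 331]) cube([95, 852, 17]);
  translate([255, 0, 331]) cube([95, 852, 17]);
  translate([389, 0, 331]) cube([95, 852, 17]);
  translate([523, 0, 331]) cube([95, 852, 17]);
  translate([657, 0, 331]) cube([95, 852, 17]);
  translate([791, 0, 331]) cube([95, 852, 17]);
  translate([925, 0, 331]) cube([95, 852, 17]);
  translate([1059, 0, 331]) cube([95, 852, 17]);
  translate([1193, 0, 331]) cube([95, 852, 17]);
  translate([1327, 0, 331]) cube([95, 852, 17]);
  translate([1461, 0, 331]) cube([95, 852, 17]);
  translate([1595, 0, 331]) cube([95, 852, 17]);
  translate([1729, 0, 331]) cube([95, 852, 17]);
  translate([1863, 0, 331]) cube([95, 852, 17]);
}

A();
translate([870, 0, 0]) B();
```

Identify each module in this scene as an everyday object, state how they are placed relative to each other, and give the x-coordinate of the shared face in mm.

A is a staircase. B is a bed frame. The bed frame is against the staircase's +x side, with their −y faces flush. The x-coordinate of the shared face is 870 mm.

The staircase's +x face and the bed frame's −x face are both at x = 870 mm.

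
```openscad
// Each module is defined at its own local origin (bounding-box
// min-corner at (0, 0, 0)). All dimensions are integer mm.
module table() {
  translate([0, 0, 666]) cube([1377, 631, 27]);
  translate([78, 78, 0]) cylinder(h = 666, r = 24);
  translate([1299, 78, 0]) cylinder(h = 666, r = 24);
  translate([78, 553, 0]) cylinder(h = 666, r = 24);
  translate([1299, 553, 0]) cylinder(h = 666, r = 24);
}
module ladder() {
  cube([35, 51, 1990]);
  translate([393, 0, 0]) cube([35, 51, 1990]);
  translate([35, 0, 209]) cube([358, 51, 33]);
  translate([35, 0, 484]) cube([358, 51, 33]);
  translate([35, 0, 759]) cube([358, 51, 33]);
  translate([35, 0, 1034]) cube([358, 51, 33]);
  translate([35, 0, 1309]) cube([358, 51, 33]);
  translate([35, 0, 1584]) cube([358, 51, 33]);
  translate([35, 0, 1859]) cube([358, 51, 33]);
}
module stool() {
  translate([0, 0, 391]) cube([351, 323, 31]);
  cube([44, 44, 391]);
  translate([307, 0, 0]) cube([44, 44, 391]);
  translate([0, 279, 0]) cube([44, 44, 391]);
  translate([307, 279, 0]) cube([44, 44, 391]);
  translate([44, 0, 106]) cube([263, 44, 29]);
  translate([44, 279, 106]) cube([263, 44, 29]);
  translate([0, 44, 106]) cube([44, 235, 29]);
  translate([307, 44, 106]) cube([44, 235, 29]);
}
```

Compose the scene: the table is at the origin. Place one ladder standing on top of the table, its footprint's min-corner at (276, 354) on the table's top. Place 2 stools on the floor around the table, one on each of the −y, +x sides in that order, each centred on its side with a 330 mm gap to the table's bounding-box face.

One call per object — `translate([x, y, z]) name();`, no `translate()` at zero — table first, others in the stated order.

table();
translate([276, 354, 693]) ladder();
translate([513, -653, 0]) stool();
translate([1707, 154, 0]) stool();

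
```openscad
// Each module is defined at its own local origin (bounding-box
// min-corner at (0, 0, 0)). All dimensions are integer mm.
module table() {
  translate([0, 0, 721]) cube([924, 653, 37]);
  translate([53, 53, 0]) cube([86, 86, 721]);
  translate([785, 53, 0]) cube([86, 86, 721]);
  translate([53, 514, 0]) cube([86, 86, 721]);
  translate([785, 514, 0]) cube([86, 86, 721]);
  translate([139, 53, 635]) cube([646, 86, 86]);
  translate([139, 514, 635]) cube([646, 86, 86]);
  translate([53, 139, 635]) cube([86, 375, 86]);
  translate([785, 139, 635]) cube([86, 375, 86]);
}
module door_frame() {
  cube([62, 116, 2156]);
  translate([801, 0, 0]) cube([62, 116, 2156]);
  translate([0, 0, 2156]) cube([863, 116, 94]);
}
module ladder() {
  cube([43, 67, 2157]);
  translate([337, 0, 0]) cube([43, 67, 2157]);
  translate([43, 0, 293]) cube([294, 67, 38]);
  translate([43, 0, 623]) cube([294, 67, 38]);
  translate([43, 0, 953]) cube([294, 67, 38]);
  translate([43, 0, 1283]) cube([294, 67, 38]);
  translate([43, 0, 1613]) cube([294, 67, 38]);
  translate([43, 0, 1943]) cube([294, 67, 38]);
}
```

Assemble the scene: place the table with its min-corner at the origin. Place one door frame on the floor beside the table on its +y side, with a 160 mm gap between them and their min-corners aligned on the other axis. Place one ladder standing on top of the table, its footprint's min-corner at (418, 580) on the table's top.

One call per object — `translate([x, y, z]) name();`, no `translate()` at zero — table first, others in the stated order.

table();
translate([0, 813, 0]) door_frame();
translate([418, 580, 758]) ladder();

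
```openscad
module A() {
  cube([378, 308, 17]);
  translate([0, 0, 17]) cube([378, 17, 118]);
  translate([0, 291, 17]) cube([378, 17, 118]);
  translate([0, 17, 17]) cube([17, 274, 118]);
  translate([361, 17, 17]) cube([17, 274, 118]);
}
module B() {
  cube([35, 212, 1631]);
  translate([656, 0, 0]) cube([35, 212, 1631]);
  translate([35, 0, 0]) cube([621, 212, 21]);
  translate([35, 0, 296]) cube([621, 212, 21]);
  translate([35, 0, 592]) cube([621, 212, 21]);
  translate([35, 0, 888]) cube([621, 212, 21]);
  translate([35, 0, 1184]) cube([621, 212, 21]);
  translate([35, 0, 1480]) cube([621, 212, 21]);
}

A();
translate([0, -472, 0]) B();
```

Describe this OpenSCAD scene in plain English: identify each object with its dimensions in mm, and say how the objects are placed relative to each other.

A is an open storage box with external size 378×308×135 mm and wall thickness 17 mm (the base is also 17 mm thick). The base covers the whole footprint; the four walls stand on the base, with the y-facing walls full-width and the x-facing walls fitting between their inner faces.

B is a bookshelf 691 mm wide overall, 212 mm deep and 1631 mm tall. The two sides are 35 mm thick vertical panels. 6 horizontal shelves of 21 mm thickness span between the inner faces of the sides; the lowest shelf sits on the floor and shelves are stacked with a clear vertical gap of 275 mm between each pair.

The bookshelf is on the floor beside the open box on its −y side.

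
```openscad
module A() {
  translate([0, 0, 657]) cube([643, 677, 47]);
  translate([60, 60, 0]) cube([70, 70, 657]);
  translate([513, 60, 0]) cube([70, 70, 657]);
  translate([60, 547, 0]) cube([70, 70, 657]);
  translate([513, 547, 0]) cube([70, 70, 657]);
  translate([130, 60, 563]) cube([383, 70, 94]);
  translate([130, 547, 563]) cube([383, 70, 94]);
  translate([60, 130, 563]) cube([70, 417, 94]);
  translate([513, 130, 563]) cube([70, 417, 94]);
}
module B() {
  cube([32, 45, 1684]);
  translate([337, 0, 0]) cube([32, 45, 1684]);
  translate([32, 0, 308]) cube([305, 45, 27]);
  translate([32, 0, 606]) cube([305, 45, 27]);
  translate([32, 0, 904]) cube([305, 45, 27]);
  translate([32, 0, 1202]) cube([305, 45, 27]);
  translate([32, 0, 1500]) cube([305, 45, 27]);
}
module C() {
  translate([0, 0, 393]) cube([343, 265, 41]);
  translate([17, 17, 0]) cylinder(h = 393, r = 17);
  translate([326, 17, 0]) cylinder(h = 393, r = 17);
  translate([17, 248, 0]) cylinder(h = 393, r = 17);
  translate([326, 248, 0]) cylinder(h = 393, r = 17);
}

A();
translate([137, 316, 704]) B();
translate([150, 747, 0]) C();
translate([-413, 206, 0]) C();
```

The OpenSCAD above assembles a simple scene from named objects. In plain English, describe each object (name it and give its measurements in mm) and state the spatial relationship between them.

A is a table with a 643×677 mm rectangular top, 47 mm thick, top surface at z = 704 mm, supported by four 70×70 mm square legs, each inset 60 mm from the nearest pair of top edges, running from the floor. Four apron rails, 70 mm thick and 94 mm tall, run between adjacent legs with their top edges flush with the underside of the top and their outer faces flush with the legs' outer faces.

B is a wooden ladder with two side rails of 32×45 mm section and 1684 mm height, set 369 mm apart overall. Between them run 5 rectangular rungs (45 mm deep, 27 mm thick), front faces flush with the rails' −y face. The bottom of the first rung is 308 mm above the floor and each subsequent rung is 298 mm higher than the one below.

C is a four-legged stool. The seat is 343×265 mm, 41 mm thick, top at z = 434 mm. It stands on four round legs, each 34 mm in diameter, from z = 0 to the seat underside, each leg's axis is inset half a diameter from the nearest pair of seat edges (so the leg's bounding box is flush with the corner).

The ladder is on top of the table, centred. Two stools sit around the table at the +y, −x sides.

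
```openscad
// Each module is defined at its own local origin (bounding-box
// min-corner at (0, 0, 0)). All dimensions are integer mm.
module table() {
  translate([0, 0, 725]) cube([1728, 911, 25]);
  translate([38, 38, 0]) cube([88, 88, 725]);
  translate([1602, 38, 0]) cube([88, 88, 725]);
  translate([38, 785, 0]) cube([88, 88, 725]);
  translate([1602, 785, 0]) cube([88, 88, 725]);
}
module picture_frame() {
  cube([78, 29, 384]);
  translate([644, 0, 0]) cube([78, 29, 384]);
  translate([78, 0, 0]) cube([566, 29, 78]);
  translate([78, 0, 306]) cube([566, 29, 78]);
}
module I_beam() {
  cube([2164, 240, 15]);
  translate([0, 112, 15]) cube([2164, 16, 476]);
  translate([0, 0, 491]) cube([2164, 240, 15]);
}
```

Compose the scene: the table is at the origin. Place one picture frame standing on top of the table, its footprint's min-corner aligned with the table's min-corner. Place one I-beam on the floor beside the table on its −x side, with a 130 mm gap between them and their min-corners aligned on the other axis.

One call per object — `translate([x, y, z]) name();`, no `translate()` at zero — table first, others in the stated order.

table();
translate([0, 0, 750]) picture_frame();
translate([-2294, 0, 0]) I_beam();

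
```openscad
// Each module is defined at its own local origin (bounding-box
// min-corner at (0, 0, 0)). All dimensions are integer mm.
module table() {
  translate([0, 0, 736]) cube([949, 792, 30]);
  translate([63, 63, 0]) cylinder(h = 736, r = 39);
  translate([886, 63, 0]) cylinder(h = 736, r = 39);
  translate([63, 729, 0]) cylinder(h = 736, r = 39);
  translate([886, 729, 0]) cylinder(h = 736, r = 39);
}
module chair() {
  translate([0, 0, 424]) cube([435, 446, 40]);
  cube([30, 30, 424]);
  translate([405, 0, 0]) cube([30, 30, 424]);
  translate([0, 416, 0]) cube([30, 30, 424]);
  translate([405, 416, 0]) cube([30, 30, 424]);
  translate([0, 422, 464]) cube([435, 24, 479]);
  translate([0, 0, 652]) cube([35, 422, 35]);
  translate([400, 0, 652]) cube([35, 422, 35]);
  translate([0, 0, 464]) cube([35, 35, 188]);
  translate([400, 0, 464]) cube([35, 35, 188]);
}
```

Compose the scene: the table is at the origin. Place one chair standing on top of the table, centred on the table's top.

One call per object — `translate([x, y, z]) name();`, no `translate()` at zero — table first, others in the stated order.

table();
translate([257, 173, 766]) chair();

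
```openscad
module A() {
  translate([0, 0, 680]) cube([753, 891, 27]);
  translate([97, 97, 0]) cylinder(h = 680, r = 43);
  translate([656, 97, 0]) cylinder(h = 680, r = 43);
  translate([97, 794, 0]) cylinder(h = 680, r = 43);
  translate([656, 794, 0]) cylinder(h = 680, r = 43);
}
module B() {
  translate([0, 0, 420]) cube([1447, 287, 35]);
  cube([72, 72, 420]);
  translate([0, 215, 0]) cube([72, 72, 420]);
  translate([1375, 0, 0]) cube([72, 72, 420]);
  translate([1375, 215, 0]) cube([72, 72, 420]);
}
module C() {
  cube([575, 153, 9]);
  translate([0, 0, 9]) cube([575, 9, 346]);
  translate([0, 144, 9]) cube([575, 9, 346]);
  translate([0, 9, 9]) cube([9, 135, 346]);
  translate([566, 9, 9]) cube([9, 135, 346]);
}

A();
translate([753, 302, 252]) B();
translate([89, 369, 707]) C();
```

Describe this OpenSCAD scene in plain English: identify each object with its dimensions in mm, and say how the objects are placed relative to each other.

A is a table with a 753×891 mm rectangular top, 27 mm thick, top surface at z = 707 mm, supported by four round legs of 86 mm diameter, each leg's bounding box inset 54 mm from the nearest pair of top edges, running from the floor.

B is a bench: a 1447×287 mm seat slab, 35 mm thick, top at z = 455 mm, on four 72×72 mm square legs flush with the seat corners and standing on z = 0.

C is an open-topped rectangular box: outside dimensions 575×153×355 mm, with a uniform wall and base thickness of 9 mm. The base is a full 575×153 slab on the floor; four walls sit on top of the base. The front and back walls (the −y and +y sides) span the full width; the two side walls fit between them.

The bench is beside the table with their tops flush at z = 707. The open box is on top of the table, centred.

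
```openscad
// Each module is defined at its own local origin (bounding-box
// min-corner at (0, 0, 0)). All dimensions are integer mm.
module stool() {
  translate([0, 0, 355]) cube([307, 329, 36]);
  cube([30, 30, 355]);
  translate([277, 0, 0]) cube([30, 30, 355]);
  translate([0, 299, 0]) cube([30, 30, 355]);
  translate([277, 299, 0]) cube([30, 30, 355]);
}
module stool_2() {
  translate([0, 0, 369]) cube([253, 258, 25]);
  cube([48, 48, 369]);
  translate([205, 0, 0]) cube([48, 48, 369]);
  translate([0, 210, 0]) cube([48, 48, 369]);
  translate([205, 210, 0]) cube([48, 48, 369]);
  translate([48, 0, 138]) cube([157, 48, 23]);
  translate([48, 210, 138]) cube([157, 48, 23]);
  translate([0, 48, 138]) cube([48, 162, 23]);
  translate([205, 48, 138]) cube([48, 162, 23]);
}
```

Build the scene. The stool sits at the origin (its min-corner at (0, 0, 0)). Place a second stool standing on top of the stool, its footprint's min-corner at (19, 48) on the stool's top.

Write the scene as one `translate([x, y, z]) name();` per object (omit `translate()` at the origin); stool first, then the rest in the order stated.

stool();
translate([19, 48, 391]) stool_2();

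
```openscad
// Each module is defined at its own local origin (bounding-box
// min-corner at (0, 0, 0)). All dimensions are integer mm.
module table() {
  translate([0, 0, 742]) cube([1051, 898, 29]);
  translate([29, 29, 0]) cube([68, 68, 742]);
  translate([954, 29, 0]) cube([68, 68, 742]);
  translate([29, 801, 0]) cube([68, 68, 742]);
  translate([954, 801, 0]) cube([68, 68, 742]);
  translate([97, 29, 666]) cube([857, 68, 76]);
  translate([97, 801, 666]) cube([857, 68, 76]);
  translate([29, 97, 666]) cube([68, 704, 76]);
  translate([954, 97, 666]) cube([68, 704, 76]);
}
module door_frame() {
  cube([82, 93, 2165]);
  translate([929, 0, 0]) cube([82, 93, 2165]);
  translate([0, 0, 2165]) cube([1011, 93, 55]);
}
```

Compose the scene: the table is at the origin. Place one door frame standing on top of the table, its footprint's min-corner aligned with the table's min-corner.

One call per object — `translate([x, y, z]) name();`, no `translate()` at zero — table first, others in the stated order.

table();
translate([0, 0, 771]) door_frame();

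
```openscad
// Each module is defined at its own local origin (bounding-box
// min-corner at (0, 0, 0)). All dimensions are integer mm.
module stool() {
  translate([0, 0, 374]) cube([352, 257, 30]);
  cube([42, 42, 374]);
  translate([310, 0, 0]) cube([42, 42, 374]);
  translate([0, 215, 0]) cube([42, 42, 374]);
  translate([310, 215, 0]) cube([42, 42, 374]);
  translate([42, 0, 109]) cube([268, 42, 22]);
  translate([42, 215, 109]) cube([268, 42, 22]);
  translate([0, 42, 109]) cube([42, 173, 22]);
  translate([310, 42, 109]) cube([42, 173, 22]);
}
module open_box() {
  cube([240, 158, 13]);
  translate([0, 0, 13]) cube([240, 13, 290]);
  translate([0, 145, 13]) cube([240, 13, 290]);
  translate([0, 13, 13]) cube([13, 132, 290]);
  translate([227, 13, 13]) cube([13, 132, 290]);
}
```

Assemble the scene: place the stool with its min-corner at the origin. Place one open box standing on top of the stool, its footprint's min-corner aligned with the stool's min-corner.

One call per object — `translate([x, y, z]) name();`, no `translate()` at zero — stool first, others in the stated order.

stool();
translate([0, 0, 404]) open_box();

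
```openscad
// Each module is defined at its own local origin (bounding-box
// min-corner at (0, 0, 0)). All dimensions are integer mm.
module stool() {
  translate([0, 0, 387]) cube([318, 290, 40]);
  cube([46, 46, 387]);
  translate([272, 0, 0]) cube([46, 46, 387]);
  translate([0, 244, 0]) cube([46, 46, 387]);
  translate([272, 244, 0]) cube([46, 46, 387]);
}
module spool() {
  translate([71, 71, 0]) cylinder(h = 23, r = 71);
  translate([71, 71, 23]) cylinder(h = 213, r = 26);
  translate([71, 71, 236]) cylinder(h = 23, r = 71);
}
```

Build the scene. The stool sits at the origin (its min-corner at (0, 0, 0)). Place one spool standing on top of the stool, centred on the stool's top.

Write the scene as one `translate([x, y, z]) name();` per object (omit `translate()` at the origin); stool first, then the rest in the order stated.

stool();
translate([88, 74, 427]) spool();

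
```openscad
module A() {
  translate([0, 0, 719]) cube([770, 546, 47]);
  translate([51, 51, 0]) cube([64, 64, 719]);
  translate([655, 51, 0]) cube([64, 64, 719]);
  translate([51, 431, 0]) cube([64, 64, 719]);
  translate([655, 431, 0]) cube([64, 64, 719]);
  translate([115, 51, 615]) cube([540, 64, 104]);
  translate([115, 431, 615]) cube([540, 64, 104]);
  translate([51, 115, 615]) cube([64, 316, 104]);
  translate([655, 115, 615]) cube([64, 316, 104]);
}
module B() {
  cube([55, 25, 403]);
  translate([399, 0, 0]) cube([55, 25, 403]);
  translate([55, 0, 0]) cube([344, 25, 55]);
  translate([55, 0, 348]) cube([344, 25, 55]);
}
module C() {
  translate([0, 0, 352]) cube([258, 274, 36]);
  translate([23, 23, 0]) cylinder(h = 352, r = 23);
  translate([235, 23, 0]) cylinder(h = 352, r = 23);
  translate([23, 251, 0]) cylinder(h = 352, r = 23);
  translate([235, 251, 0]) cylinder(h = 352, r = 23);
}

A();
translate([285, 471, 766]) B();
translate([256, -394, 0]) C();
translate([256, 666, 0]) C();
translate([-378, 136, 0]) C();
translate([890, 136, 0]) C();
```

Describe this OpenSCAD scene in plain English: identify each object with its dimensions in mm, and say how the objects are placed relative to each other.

A is a rectangular dining table. The top is 770×546×47 mm with its upper surface at z = 766 mm. It stands on four 64×64 mm square legs, each inset 51 mm from the nearest pair of top edges, running from the floor to the underside of the top. Four apron rails, 64 mm thick and 104 mm tall, run between adjacent legs with their top edges flush with the underside of the top and their outer faces flush with the legs' outer faces.

B is a picture frame with a 344×293 mm rectangular opening (x by z) and a uniform 55 mm border on every side. Frame depth is 25 mm along y. It is built from two vertical stiles running the full outside height and two horizontal rails spanning the gap between the stiles.

C is a four-legged stool. The seat is 258×274 mm, 36 mm thick, top at z = 388 mm. It stands on four round legs, each 46 mm in diameter, from z = 0 to the seat underside, each leg's axis is inset half a diameter from the nearest pair of seat edges (so the leg's bounding box is flush with the corner).

The picture frame is on top of the table. Four stools sit around the table at the −y, +y, −x, +x sides.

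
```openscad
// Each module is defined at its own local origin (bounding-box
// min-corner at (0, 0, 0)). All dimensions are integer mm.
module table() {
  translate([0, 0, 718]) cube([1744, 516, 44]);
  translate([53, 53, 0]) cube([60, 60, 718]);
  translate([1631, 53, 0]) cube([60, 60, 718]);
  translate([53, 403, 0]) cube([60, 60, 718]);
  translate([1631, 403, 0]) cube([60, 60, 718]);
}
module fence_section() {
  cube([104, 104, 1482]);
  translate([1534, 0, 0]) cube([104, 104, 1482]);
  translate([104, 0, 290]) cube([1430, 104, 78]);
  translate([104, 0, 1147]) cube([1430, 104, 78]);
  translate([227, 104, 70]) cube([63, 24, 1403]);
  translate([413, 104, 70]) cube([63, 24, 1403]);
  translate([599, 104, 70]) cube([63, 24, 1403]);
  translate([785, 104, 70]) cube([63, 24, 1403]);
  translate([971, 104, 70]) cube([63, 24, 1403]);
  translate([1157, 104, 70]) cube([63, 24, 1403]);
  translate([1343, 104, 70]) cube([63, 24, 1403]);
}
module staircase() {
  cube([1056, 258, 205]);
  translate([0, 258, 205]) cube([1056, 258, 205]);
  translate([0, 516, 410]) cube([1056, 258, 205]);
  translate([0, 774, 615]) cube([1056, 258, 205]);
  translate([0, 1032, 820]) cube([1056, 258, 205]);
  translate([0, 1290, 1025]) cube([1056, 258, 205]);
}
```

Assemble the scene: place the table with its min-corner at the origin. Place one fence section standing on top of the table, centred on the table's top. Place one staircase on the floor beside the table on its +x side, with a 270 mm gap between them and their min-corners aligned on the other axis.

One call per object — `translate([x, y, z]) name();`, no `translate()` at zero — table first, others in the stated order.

table();
translate([53, 194, 762]) fence_section();
translate([2014, 0, 0]) staircase();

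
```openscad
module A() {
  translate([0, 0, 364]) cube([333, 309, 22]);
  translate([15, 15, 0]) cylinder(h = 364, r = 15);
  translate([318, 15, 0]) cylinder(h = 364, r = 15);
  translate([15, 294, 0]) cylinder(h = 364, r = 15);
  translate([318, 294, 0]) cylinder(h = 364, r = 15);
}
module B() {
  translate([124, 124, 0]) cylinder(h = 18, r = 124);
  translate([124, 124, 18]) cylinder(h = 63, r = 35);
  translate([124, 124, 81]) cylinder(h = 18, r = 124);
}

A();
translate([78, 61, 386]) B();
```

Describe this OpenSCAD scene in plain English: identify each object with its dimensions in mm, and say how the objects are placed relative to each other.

A is a four-legged stool. The seat is a 333×309×22 mm slab whose top surface is at z = 386 mm; four round legs, each 30 mm in diameter, run from the floor (z = 0) to the underside of the seat, each leg's axis is inset half a diameter from the nearest pair of seat edges (so the leg's bounding box is flush with the corner).

B is a spool: two coaxial disc flanges of radius 124 mm and thickness 18 mm, joined by a core cylinder of radius 35 mm and height 63 mm. The lower flange rests on z = 0 and the three cylinders share a vertical axis.

The spool is on top of the stool.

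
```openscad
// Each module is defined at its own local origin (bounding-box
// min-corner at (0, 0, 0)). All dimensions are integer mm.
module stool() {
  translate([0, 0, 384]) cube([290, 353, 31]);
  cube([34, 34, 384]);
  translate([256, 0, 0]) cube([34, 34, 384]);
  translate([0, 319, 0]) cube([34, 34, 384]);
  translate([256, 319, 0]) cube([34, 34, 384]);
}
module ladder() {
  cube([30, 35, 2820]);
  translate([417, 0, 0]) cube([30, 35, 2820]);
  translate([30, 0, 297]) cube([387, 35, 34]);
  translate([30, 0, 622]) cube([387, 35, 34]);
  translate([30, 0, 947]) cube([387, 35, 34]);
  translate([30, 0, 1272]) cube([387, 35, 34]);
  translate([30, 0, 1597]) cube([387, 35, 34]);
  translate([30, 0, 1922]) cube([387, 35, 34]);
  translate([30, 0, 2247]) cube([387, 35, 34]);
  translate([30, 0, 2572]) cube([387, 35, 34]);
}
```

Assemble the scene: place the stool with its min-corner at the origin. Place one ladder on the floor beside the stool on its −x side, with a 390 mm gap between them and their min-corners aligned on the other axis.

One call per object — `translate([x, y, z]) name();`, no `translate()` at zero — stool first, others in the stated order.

stool();
translate([-837, 0, 0]) ladder();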